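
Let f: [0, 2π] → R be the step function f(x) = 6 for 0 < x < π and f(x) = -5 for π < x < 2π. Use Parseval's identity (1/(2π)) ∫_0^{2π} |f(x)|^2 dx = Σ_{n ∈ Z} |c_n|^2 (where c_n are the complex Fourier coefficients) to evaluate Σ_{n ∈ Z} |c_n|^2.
Σ |c_n|^2 = 61/2

Parseval equates the L^2 energy of f (normalised by 1/(2π)) with the ℓ^2 sum of its Fourier coefficients: (1/(2π)) ∫_0^{2π} |f|^2 = Σ |c_n|^2.
Compute the left side: (1/(2π)) [∫_0^π 6^2 dx + ∫_π^{2π} (-5)^2 dx] = (1/(2π)) · (36π + 25π) = (36 + 25)/2 = 61/2.
So Σ_{n ∈ Z} |c_n|^2 = 61/2.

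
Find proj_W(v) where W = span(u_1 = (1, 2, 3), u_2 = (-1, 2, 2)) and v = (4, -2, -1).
proj_W(v) = (176/45, -20/9, -37/45)

Set up U = [u_1 | ... | u_2] ∈ R^(3×2). The projector onto W = col(U) is P = U (U^T U)^(-1) U^T.
Compute U^T U =
  [14, 9]
  [9, 9],
and U^T v = (-3, -10).
Solve U^T U · c = U^T v for the coefficients: c = (7/5, -113/45). The projection is proj_W(v) = U c.
Check: (v - proj_W(v)) · u_1 = 0  (should be 0).
Check: (v - proj_W(v)) · u_2 = 0  (should be 0).
Result: proj_W(v) = (176/45, -20/9, -37/45).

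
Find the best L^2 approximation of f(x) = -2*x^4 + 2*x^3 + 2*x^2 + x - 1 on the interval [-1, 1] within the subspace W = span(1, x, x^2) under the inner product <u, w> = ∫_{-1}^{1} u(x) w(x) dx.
g(x) = 2*x^2/7 + 11*x/5 - 29/35

The best approximation g ∈ W is the orthogonal projection of f onto W. Writing g = a_0 + a_1 x + a_2 x^2, the coefficients solve the normal equations G · a = b where
  G_{ij} = <φ_i, φ_j> and b_i = <f, φ_i>, with φ_0 = 1, φ_1 = x, φ_2 = x^2.
G =
  [2, 0, 2/3]
  [0, 2/3, 0]
  [2/3, 0, 2/5],
b = (-22/15, 22/15, -46/105).
Solving gives a_0 = -29/35, a_1 = 11/5, a_2 = 2/7, so
  g(x) = 2*x^2/7 + 11*x/5 - 29/35.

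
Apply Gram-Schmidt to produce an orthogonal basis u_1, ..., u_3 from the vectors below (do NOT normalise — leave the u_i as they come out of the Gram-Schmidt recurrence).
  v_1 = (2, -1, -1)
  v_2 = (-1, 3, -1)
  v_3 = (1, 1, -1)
Orthogonal basis:
  u_1 = (2, -1, -1)
  u_2 = (1/3, 7/3, -5/3)
  u_3 = (4/25, 3/25, 1/5)

Apply the Gram-Schmidt recurrence
  u_1 = v_1
  u_i = v_i − Σ_{j<i} ((v_i · u_j) / (u_j · u_j)) · u_j.

Step by step this gives:
  u_1 = (2, -1, -1)
  u_2 = (1/3, 7/3, -5/3)
  u_3 = (4/25, 3/25, 1/5)

Orthogonality check:
  u_2 · u_1 = 0 (should be 0)
  u_3 · u_1 = 0 (should be 0)
  u_3 · u_2 = 0 (should be 0)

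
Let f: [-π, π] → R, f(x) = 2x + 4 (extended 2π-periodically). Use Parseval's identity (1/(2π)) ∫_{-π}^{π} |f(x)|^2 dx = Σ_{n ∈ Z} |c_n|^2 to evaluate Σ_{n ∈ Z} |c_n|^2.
Σ |c_n|^2 = 4π^2/3 + 16

Expand and integrate term by term over [-π, π]:
  ∫ (2x)^2 dx = 4·(2π^3/3); ∫ 2·2·(4)·x dx = 0 (odd integrand); ∫ 4^2 dx = 16·2π.
So (1/(2π)) ∫_{-π}^{π} (2x + 4)^2 dx = 4π^2/3 + 16 = 4π^2/3 + 16.
Parseval ⇒ Σ |c_n|^2 = 4π^2/3 + 16.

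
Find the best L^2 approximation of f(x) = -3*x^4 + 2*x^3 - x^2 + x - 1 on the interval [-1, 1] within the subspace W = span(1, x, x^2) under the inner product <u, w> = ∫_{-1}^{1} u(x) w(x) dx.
g(x) = -25*x^2/7 + 11*x/5 - 26/35

The best approximation g ∈ W is the orthogonal projection of f onto W. Writing g = a_0 + a_1 x + a_2 x^2, the coefficients solve the normal equations G · a = b where
  G_{ij} = <φ_i, φ_j> and b_i = <f, φ_i>, with φ_0 = 1, φ_1 = x, φ_2 = x^2.
G =
  [2, 0, 2/3]
  [0, 2/3, 0]
  [2/3, 0, 2/5],
b = (-58/15, 22/15, -202/105).
Solving gives a_0 = -26/35, a_1 = 11/5, a_2 = -25/7, so
  g(x) = -25*x^2/7 + 11*x/5 - 26/35.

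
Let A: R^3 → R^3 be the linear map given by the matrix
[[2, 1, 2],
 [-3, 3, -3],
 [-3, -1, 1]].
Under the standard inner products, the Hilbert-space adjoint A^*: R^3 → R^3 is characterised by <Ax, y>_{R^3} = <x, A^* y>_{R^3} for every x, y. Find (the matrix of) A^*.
A^* = A^T =
[[2, -3, -3],
 [1, 3, -1],
 [2, -3, 1]]

For real matrices with standard dot products, the defining identity <Ax, y> = <x, A^* y> gives (Ax)^T y = x^T (A^*) y, i.e. x^T A^T y = x^T (A^*) y. Since this holds for all x, y, we must have A^* = A^T. Therefore
A^* =
[[2, -3, -3],
 [1, 3, -1],
 [2, -3, 1]].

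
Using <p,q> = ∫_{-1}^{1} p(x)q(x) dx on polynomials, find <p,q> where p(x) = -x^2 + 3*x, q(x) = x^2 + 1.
<p,q> = -16/15

Expand the product: p(x)·q(x) = -x^4 + 3*x^3 - x^2 + 3*x.
∫_{-1}^{1} of each monomial x^k gives [2/(k+1) if k even, 0 if k odd]. Integrating term-by-term (or equivalently evaluating the antiderivative F(x) = -x^5/5 + 3*x^4/4 - x^3/3 + 3*x^2/2 at the endpoints):
  F(1) − F(−1) = 103/60 − (167/60) = -16/15.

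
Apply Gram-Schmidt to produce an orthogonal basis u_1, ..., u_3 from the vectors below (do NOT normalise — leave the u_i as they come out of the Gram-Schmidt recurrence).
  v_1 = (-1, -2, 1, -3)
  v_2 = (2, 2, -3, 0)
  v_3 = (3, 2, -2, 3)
Orthogonal basis:
  u_1 = (-1, -2, 1, -3)
  u_2 = (7/5, 4/5, -12/5, -9/5)
  u_3 = (34/29, -22/29, 8/29, 6/29)

Apply the Gram-Schmidt recurrence
  u_1 = v_1
  u_i = v_i − Σ_{j<i} ((v_i · u_j) / (u_j · u_j)) · u_j.

Step by step this gives:
  u_1 = (-1, -2, 1, -3)
  u_2 = (7/5, 4/5, -12/5, -9/5)
  u_3 = (34/29, -22/29, 8/29, 6/29)

Orthogonality check:
  u_2 · u_1 = 0 (should be 0)
  u_3 · u_1 = 0 (should be 0)
  u_3 · u_2 = 0 (should be 0)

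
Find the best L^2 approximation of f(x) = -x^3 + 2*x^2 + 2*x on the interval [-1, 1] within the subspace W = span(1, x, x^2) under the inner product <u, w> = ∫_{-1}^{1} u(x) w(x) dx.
g(x) = 2*x^2 + 7*x/5

The best approximation g ∈ W is the orthogonal projection of f onto W. Writing g = a_0 + a_1 x + a_2 x^2, the coefficients solve the normal equations G · a = b where
  G_{ij} = <φ_i, φ_j> and b_i = <f, φ_i>, with φ_0 = 1, φ_1 = x, φ_2 = x^2.
G =
  [2, 0, 2/3]
  [0, 2/3, 0]
  [2/3, 0, 2/5],
b = (4/3, 14/15, 4/5).
Solving gives a_0 = 0, a_1 = 7/5, a_2 = 2, so
  g(x) = 2*x^2 + 7*x/5.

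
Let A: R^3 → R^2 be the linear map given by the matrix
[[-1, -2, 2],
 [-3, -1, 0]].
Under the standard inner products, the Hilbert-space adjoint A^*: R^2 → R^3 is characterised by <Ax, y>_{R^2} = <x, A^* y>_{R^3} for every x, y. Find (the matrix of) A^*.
A^* = A^T =
[[-1, -3],
 [-2, -1],
 [2, 0]]

For real matrices with standard dot products, the defining identity <Ax, y> = <x, A^* y> gives (Ax)^T y = x^T (A^*) y, i.e. x^T A^T y = x^T (A^*) y. Since this holds for all x, y, we must have A^* = A^T. Therefore
A^* =
[[-1, -3],
 [-2, -1],
 [2, 0]].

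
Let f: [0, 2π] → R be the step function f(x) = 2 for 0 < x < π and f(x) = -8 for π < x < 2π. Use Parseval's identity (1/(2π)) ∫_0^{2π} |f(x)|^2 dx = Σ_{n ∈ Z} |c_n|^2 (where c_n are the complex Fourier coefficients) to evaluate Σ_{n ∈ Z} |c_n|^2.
Σ |c_n|^2 = 34

Parseval equates the L^2 energy of f (normalised by 1/(2π)) with the ℓ^2 sum of its Fourier coefficients: (1/(2π)) ∫_0^{2π} |f|^2 = Σ |c_n|^2.
Compute the left side: (1/(2π)) [∫_0^π 2^2 dx + ∫_π^{2π} (-8)^2 dx] = (1/(2π)) · (4π + 64π) = (4 + 64)/2 = 34.
So Σ_{n ∈ Z} |c_n|^2 = 34.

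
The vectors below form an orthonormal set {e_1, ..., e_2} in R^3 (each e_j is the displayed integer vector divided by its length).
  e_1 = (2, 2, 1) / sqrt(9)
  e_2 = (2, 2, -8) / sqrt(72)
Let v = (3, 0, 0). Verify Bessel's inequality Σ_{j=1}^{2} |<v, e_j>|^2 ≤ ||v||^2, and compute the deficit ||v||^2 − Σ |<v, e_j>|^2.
Σ |<v, e_j>|^2 = 9/2; ||v||^2 = 9; deficit = 9/2

Write each e_j = u_j / sqrt(<u_j, u_j>) where u_j is the displayed integer vector. Then <v, e_j> = <v, u_j> / sqrt(<u_j, u_j>), so |<v, e_j>|^2 = <v, u_j>^2 / <u_j, u_j>.
Coefficients: <v, e_1> = 6/sqrt(9), <v, e_2> = 6/sqrt(72).
Square and sum: Σ |<v, e_j>|^2 = 9/2.
Compute ||v||^2 = v·v = 9.
Deficit = 9 − 9/2 = 9/2 ≥ 0, confirming Bessel's inequality. (The deficit equals ||v − Σ <v,e_j> e_j||^2, the squared distance from v to span{e_j}.)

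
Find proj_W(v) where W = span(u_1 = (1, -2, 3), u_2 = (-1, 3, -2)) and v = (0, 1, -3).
proj_W(v) = (-20/27, 23/27, -77/27)

Set up U = [u_1 | ... | u_2] ∈ R^(3×2). The projector onto W = col(U) is P = U (U^T U)^(-1) U^T.
Compute U^T U =
  [14, -13]
  [-13, 14],
and U^T v = (-11, 9).
Solve U^T U · c = U^T v for the coefficients: c = (-37/27, -17/27). The projection is proj_W(v) = U c.
Check: (v - proj_W(v)) · u_1 = 0  (should be 0).
Check: (v - proj_W(v)) · u_2 = 0  (should be 0).
Result: proj_W(v) = (-20/27, 23/27, -77/27).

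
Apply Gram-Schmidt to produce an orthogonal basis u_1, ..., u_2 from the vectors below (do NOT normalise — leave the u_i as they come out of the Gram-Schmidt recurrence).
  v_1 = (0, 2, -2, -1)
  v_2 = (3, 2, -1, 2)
Orthogonal basis:
  u_1 = (0, 2, -2, -1)
  u_2 = (3, 10/9, -1/9, 22/9)

Apply the Gram-Schmidt recurrence
  u_1 = v_1
  u_i = v_i − Σ_{j<i} ((v_i · u_j) / (u_j · u_j)) · u_j.

Step by step this gives:
  u_1 = (0, 2, -2, -1)
  u_2 = (3, 10/9, -1/9, 22/9)

Orthogonality check:
  u_2 · u_1 = 0 (should be 0)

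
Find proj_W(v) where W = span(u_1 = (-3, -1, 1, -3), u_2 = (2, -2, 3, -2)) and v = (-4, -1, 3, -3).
proj_W(v) = (-266/79, -118/79, 129/79, -310/79)

Set up U = [u_1 | ... | u_2] ∈ R^(4×2). The projector onto W = col(U) is P = U (U^T U)^(-1) U^T.
Compute U^T U =
  [20, 5]
  [5, 21],
and U^T v = (25, 9).
Solve U^T U · c = U^T v for the coefficients: c = (96/79, 11/79). The projection is proj_W(v) = U c.
Check: (v - proj_W(v)) · u_1 = 0  (should be 0).
Check: (v - proj_W(v)) · u_2 = 0  (should be 0).
Result: proj_W(v) = (-266/79, -118/79, 129/79, -310/79).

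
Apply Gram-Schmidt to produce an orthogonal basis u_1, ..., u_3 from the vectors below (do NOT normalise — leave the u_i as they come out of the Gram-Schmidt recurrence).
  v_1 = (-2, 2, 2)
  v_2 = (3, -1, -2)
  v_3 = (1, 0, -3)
Orthogonal basis:
  u_1 = (-2, 2, 2)
  u_2 = (1, 1, 0)
  u_3 = (-5/6, 5/6, -5/3)

Apply the Gram-Schmidt recurrence
  u_1 = v_1
  u_i = v_i − Σ_{j<i} ((v_i · u_j) / (u_j · u_j)) · u_j.

Step by step this gives:
  u_1 = (-2, 2, 2)
  u_2 = (1, 1, 0)
  u_3 = (-5/6, 5/6, -5/3)

Orthogonality check:
  u_2 · u_1 = 0 (should be 0)
  u_3 · u_1 = 0 (should be 0)
  u_3 · u_2 = 0 (should be 0)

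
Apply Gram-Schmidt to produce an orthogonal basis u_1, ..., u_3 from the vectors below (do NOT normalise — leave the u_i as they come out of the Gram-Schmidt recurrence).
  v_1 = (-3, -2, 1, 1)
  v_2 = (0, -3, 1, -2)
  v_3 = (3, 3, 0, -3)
Orthogonal basis:
  u_1 = (-3, -2, 1, 1)
  u_2 = (1, -7/3, 2/3, -7/3)
  u_3 = (-156/185, 216/185, 192/185, -228/185)

Apply the Gram-Schmidt recurrence
  u_1 = v_1
  u_i = v_i − Σ_{j<i} ((v_i · u_j) / (u_j · u_j)) · u_j.

Step by step this gives:
  u_1 = (-3, -2, 1, 1)
  u_2 = (1, -7/3, 2/3, -7/3)
  u_3 = (-156/185, 216/185, 192/185, -228/185)

Orthogonality check:
  u_2 · u_1 = 0 (should be 0)
  u_3 · u_1 = 0 (should be 0)
  u_3 · u_2 = 0 (should be 0)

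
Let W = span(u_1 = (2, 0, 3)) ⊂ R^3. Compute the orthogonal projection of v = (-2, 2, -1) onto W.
proj_W(v) = (-14/13, 0, -21/13)

Set up U = [u_1 | ... | u_1] ∈ R^(3×1). The projector onto W = col(U) is P = U (U^T U)^(-1) U^T.
Compute U^T U =
  [13],
and U^T v = (-7).
Solve U^T U · c = U^T v for the coefficients: c = (-7/13). The projection is proj_W(v) = U c.
Check: (v - proj_W(v)) · u_1 = 0  (should be 0).
Result: proj_W(v) = (-14/13, 0, -21/13).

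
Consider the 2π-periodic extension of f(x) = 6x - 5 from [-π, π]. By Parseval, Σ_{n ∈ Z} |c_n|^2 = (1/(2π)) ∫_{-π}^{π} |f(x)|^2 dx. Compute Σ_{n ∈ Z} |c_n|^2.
Σ |c_n|^2 = 12π^2 + 25

Expand and integrate term by term over [-π, π]:
  ∫ (6x)^2 dx = 36·(2π^3/3); ∫ 2·6·(-5)·x dx = 0 (odd integrand); ∫ (-5)^2 dx = 25·2π.
So (1/(2π)) ∫_{-π}^{π} (6x - 5)^2 dx = 36π^2/3 + 25 = 12π^2 + 25.
Parseval ⇒ Σ |c_n|^2 = 12π^2 + 25.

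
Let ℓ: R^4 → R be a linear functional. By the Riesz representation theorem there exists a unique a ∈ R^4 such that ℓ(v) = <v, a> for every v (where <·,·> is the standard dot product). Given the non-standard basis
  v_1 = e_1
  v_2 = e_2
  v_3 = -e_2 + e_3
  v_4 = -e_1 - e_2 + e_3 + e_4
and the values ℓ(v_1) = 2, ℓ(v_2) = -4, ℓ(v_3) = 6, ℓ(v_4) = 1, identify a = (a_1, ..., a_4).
a = (2, -4, 2, -3)

Write a = (a_1, ..., a_4) in the standard basis. For each basis vector v_i, ℓ(v_i) = <v_i, a> is a linear equation in the a_j's. Collect the n equations into a matrix system V a = ℓ, where row i of V is v_i (expressed in the standard basis). Since V is invertible (lower-triangular with 1s on the diagonal, up to permutation), solve by back-substitution:
  V =
[[1, 0, 0, 0],
 [0, 1, 0, 0],
 [0, -1, 1, 0],
 [-1, -1, 1, 1]]
  V a = (2, -4, 6, 1)
Solving gives a = (2, -4, 2, -3).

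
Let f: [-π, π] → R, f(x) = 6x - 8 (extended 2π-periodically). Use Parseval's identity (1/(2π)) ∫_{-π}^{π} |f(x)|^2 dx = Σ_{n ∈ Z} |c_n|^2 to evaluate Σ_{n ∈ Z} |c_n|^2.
Σ |c_n|^2 = 12π^2 + 64

Expand and integrate term by term over [-π, π]:
  ∫ (6x)^2 dx = 36·(2π^3/3); ∫ 2·6·(-8)·x dx = 0 (odd integrand); ∫ (-8)^2 dx = 64·2π.
So (1/(2π)) ∫_{-π}^{π} (6x - 8)^2 dx = 36π^2/3 + 64 = 12π^2 + 64.
Parseval ⇒ Σ |c_n|^2 = 12π^2 + 64.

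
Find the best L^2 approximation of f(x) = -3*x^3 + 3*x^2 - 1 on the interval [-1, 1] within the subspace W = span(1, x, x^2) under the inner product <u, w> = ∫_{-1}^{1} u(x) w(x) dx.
g(x) = 3*x^2 - 9*x/5 - 1

The best approximation g ∈ W is the orthogonal projection of f onto W. Writing g = a_0 + a_1 x + a_2 x^2, the coefficients solve the normal equations G · a = b where
  G_{ij} = <φ_i, φ_j> and b_i = <f, φ_i>, with φ_0 = 1, φ_1 = x, φ_2 = x^2.
G =
  [2, 0, 2/3]
  [0, 2/3, 0]
  [2/3, 0, 2/5],
b = (0, -6/5, 8/15).
Solving gives a_0 = -1, a_1 = -9/5, a_2 = 3, so
  g(x) = 3*x^2 - 9*x/5 - 1.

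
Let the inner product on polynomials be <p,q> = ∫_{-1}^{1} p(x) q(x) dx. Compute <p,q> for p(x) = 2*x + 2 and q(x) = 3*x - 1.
<p,q> = 0

Expand the product: p(x)·q(x) = 6*x^2 + 4*x - 2.
∫_{-1}^{1} of each monomial x^k gives [2/(k+1) if k even, 0 if k odd]. Integrating term-by-term (or equivalently evaluating the antiderivative F(x) = 2*x^3 + 2*x^2 - 2*x at the endpoints):
  F(1) − F(−1) = 2 − (2) = 0.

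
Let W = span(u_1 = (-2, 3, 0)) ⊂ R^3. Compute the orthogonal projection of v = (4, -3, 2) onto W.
proj_W(v) = (34/13, -51/13, 0)

Set up U = [u_1 | ... | u_1] ∈ R^(3×1). The projector onto W = col(U) is P = U (U^T U)^(-1) U^T.
Compute U^T U =
  [13],
and U^T v = (-17).
Solve U^T U · c = U^T v for the coefficients: c = (-17/13). The projection is proj_W(v) = U c.
Check: (v - proj_W(v)) · u_1 = 0  (should be 0).
Result: proj_W(v) = (34/13, -51/13, 0).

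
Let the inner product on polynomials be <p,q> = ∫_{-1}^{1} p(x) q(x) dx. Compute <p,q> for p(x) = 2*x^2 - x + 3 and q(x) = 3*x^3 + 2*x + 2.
<p,q> = 182/15

Expand the product: p(x)·q(x) = 6*x^5 - 3*x^4 + 13*x^3 + 2*x^2 + 4*x + 6.
∫_{-1}^{1} of each monomial x^k gives [2/(k+1) if k even, 0 if k odd]. Integrating term-by-term (or equivalently evaluating the antiderivative F(x) = x^6 - 3*x^5/5 + 13*x^4/4 + 2*x^3/3 + 2*x^2 + 6*x at the endpoints):
  F(1) − F(−1) = 739/60 − (11/60) = 182/15.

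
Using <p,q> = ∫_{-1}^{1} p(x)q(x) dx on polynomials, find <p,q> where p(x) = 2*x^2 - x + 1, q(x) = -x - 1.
<p,q> = -8/3

Expand the product: p(x)·q(x) = -2*x^3 - x^2 - 1.
∫_{-1}^{1} of each monomial x^k gives [2/(k+1) if k even, 0 if k odd]. Integrating term-by-term (or equivalently evaluating the antiderivative F(x) = -x^4/2 - x^3/3 - x at the endpoints):
  F(1) − F(−1) = -11/6 − (5/6) = -8/3.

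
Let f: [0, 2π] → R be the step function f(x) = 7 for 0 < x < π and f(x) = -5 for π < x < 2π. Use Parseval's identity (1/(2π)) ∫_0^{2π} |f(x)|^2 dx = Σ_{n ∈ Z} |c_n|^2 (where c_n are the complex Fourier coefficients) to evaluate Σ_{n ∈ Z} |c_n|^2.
Σ |c_n|^2 = 37

Parseval equates the L^2 energy of f (normalised by 1/(2π)) with the ℓ^2 sum of its Fourier coefficients: (1/(2π)) ∫_0^{2π} |f|^2 = Σ |c_n|^2.
Compute the left side: (1/(2π)) [∫_0^π 7^2 dx + ∫_π^{2π} (-5)^2 dx] = (1/(2π)) · (49π + 25π) = (49 + 25)/2 = 37.
So Σ_{n ∈ Z} |c_n|^2 = 37.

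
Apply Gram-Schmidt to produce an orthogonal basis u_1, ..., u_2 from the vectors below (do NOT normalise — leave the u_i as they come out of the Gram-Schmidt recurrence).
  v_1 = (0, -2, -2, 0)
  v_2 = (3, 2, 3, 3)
Orthogonal basis:
  u_1 = (0, -2, -2, 0)
  u_2 = (3, -1/2, 1/2, 3)

Apply the Gram-Schmidt recurrence
  u_1 = v_1
  u_i = v_i − Σ_{j<i} ((v_i · u_j) / (u_j · u_j)) · u_j.

Step by step this gives:
  u_1 = (0, -2, -2, 0)
  u_2 = (3, -1/2, 1/2, 3)

Orthogonality check:
  u_2 · u_1 = 0 (should be 0)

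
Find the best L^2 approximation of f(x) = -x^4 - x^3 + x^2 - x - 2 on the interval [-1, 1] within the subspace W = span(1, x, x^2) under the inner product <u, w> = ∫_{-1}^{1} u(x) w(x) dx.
g(x) = x^2/7 - 8*x/5 - 67/35

The best approximation g ∈ W is the orthogonal projection of f onto W. Writing g = a_0 + a_1 x + a_2 x^2, the coefficients solve the normal equations G · a = b where
  G_{ij} = <φ_i, φ_j> and b_i = <f, φ_i>, with φ_0 = 1, φ_1 = x, φ_2 = x^2.
G =
  [2, 0, 2/3]
  [0, 2/3, 0]
  [2/3, 0, 2/5],
b = (-56/15, -16/15, -128/105).
Solving gives a_0 = -67/35, a_1 = -8/5, a_2 = 1/7, so
  g(x) = x^2/7 - 8*x/5 - 67/35.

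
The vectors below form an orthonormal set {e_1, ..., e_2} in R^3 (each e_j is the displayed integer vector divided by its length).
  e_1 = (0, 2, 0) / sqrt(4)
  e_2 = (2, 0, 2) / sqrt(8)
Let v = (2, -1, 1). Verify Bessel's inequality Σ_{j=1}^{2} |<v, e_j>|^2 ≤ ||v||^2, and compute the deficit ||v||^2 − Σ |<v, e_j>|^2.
Σ |<v, e_j>|^2 = 11/2; ||v||^2 = 6; deficit = 1/2

Write each e_j = u_j / sqrt(<u_j, u_j>) where u_j is the displayed integer vector. Then <v, e_j> = <v, u_j> / sqrt(<u_j, u_j>), so |<v, e_j>|^2 = <v, u_j>^2 / <u_j, u_j>.
Coefficients: <v, e_1> = -2/sqrt(4), <v, e_2> = 6/sqrt(8).
Square and sum: Σ |<v, e_j>|^2 = 11/2.
Compute ||v||^2 = v·v = 6.
Deficit = 6 − 11/2 = 1/2 ≥ 0, confirming Bessel's inequality. (The deficit equals ||v − Σ <v,e_j> e_j||^2, the squared distance from v to span{e_j}.)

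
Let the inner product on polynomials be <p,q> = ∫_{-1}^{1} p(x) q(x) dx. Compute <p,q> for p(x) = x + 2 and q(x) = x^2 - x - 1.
<p,q> = -10/3

Expand the product: p(x)·q(x) = x^3 + x^2 - 3*x - 2.
∫_{-1}^{1} of each monomial x^k gives [2/(k+1) if k even, 0 if k odd]. Integrating term-by-term (or equivalently evaluating the antiderivative F(x) = x^4/4 + x^3/3 - 3*x^2/2 - 2*x at the endpoints):
  F(1) − F(−1) = -35/12 − (5/12) = -10/3.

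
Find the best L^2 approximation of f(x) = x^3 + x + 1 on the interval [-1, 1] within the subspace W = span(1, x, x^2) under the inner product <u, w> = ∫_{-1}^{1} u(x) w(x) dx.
g(x) = 8*x/5 + 1

The best approximation g ∈ W is the orthogonal projection of f onto W. Writing g = a_0 + a_1 x + a_2 x^2, the coefficients solve the normal equations G · a = b where
  G_{ij} = <φ_i, φ_j> and b_i = <f, φ_i>, with φ_0 = 1, φ_1 = x, φ_2 = x^2.
G =
  [2, 0, 2/3]
  [0, 2/3, 0]
  [2/3, 0, 2/5],
b = (2, 16/15, 2/3).
Solving gives a_0 = 1, a_1 = 8/5, a_2 = 0, so
  g(x) = 8*x/5 + 1.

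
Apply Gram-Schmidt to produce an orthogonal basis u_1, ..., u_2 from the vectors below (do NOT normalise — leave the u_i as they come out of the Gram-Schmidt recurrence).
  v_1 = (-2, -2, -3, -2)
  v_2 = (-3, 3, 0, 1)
Orthogonal basis:
  u_1 = (-2, -2, -3, -2)
  u_2 = (-67/21, 59/21, -2/7, 17/21)

Apply the Gram-Schmidt recurrence
  u_1 = v_1
  u_i = v_i − Σ_{j<i} ((v_i · u_j) / (u_j · u_j)) · u_j.

Step by step this gives:
  u_1 = (-2, -2, -3, -2)
  u_2 = (-67/21, 59/21, -2/7, 17/21)

Orthogonality check:
  u_2 · u_1 = 0 (should be 0)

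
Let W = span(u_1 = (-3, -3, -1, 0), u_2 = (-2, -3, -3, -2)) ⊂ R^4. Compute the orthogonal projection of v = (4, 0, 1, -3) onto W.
proj_W(v) = (233/85, 327/170, -169/170, -139/85)

Set up U = [u_1 | ... | u_2] ∈ R^(4×2). The projector onto W = col(U) is P = U (U^T U)^(-1) U^T.
Compute U^T U =
  [19, 18]
  [18, 26],
and U^T v = (-13, -5).
Solve U^T U · c = U^T v for the coefficients: c = (-124/85, 139/170). The projection is proj_W(v) = U c.
Check: (v - proj_W(v)) · u_1 = 0  (should be 0).
Check: (v - proj_W(v)) · u_2 = 0  (should be 0).
Result: proj_W(v) = (233/85, 327/170, -169/170, -139/85).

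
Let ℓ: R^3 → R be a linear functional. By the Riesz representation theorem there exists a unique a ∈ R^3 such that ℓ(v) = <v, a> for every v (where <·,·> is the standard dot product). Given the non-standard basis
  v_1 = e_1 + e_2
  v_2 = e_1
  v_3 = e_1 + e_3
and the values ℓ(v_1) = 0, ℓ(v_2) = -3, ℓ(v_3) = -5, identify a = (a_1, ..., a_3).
a = (-3, 3, -2)

Write a = (a_1, ..., a_3) in the standard basis. For each basis vector v_i, ℓ(v_i) = <v_i, a> is a linear equation in the a_j's. Collect the n equations into a matrix system V a = ℓ, where row i of V is v_i (expressed in the standard basis). Since V is invertible (lower-triangular with 1s on the diagonal, up to permutation), solve by back-substitution:
  V =
[[1, 1, 0],
 [1, 0, 0],
 [1, 0, 1]]
  V a = (0, -3, -5)
Solving gives a = (-3, 3, -2).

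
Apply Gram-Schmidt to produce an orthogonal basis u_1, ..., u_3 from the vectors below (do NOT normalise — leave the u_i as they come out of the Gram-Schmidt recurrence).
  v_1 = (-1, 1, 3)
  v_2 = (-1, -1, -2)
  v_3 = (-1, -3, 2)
Orthogonal basis:
  u_1 = (-1, 1, 3)
  u_2 = (-17/11, -5/11, -4/11)
  u_3 = (3/5, -3, 6/5)

Apply the Gram-Schmidt recurrence
  u_1 = v_1
  u_i = v_i − Σ_{j<i} ((v_i · u_j) / (u_j · u_j)) · u_j.

Step by step this gives:
  u_1 = (-1, 1, 3)
  u_2 = (-17/11, -5/11, -4/11)
  u_3 = (3/5, -3, 6/5)

Orthogonality check:
  u_2 · u_1 = 0 (should be 0)
  u_3 · u_1 = 0 (should be 0)
  u_3 · u_2 = 0 (should be 0)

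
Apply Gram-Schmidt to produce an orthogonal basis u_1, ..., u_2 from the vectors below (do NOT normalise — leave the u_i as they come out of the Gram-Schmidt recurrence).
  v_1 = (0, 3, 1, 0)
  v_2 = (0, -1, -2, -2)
Orthogonal basis:
  u_1 = (0, 3, 1, 0)
  u_2 = (0, 1/2, -3/2, -2)

Apply the Gram-Schmidt recurrence
  u_1 = v_1
  u_i = v_i − Σ_{j<i} ((v_i · u_j) / (u_j · u_j)) · u_j.

Step by step this gives:
  u_1 = (0, 3, 1, 0)
  u_2 = (0, 1/2, -3/2, -2)

Orthogonality check:
  u_2 · u_1 = 0 (should be 0)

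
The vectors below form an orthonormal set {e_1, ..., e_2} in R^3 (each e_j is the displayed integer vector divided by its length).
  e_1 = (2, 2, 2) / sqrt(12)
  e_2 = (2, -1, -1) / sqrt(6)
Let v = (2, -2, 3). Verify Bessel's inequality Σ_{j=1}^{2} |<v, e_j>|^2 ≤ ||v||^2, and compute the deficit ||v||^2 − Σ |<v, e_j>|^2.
Σ |<v, e_j>|^2 = 9/2; ||v||^2 = 17; deficit = 25/2

Write each e_j = u_j / sqrt(<u_j, u_j>) where u_j is the displayed integer vector. Then <v, e_j> = <v, u_j> / sqrt(<u_j, u_j>), so |<v, e_j>|^2 = <v, u_j>^2 / <u_j, u_j>.
Coefficients: <v, e_1> = 6/sqrt(12), <v, e_2> = 3/sqrt(6).
Square and sum: Σ |<v, e_j>|^2 = 9/2.
Compute ||v||^2 = v·v = 17.
Deficit = 17 − 9/2 = 25/2 ≥ 0, confirming Bessel's inequality. (The deficit equals ||v − Σ <v,e_j> e_j||^2, the squared distance from v to span{e_j}.)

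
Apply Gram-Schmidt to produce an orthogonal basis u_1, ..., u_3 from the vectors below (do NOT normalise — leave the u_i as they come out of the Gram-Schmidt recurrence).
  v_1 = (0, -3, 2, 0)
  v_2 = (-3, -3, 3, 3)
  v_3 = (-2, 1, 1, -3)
Orthogonal basis:
  u_1 = (0, -3, 2, 0)
  u_2 = (-3, 6/13, 9/13, 3)
  u_3 = (-62/27, 22/27, 11/9, -73/27)

Apply the Gram-Schmidt recurrence
  u_1 = v_1
  u_i = v_i − Σ_{j<i} ((v_i · u_j) / (u_j · u_j)) · u_j.

Step by step this gives:
  u_1 = (0, -3, 2, 0)
  u_2 = (-3, 6/13, 9/13, 3)
  u_3 = (-62/27, 22/27, 11/9, -73/27)

Orthogonality check:
  u_2 · u_1 = 0 (should be 0)
  u_3 · u_1 = 0 (should be 0)
  u_3 · u_2 = 0 (should be 0)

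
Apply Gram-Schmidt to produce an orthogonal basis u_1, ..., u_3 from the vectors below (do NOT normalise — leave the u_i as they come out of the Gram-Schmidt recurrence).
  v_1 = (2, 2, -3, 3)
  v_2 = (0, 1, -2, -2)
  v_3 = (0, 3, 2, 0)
Orthogonal basis:
  u_1 = (2, 2, -3, 3)
  u_2 = (-2/13, 11/13, -23/13, -29/13)
  u_3 = (-2/115, 356/115, 9/5, -29/115)

Apply the Gram-Schmidt recurrence
  u_1 = v_1
  u_i = v_i − Σ_{j<i} ((v_i · u_j) / (u_j · u_j)) · u_j.

Step by step this gives:
  u_1 = (2, 2, -3, 3)
  u_2 = (-2/13, 11/13, -23/13, -29/13)
  u_3 = (-2/115, 356/115, 9/5, -29/115)

Orthogonality check:
  u_2 · u_1 = 0 (should be 0)
  u_3 · u_1 = 0 (should be 0)
  u_3 · u_2 = 0 (should be 0)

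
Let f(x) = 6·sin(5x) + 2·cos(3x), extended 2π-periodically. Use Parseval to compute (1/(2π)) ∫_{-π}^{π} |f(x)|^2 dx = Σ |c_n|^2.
Σ |c_n|^2 = 20

Expand |f|^2 and use orthogonality of {sin(nx), cos(mx)} on [-π, π]:
  ∫_{-π}^{π} sin(nx)^2 dx = π, ∫ cos(mx)^2 dx = π, and cross terms integrate to 0.
So ∫_{-π}^{π} f(x)^2 dx = 6^2 · π + 2^2 · π = (36 + 4)π.
Divide by 2π: (36 + 4)/2 = 20.
By Parseval, this equals Σ |c_n|^2.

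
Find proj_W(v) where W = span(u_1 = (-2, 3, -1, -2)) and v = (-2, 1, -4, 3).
proj_W(v) = (-5/9, 5/6, -5/18, -5/9)

Set up U = [u_1 | ... | u_1] ∈ R^(4×1). The projector onto W = col(U) is P = U (U^T U)^(-1) U^T.
Compute U^T U =
  [18],
and U^T v = (5).
Solve U^T U · c = U^T v for the coefficients: c = (5/18). The projection is proj_W(v) = U c.
Check: (v - proj_W(v)) · u_1 = 0  (should be 0).
Result: proj_W(v) = (-5/9, 5/6, -5/18, -5/9).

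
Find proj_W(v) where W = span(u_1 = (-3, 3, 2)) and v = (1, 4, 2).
proj_W(v) = (-39/22, 39/22, 13/11)

Set up U = [u_1 | ... | u_1] ∈ R^(3×1). The projector onto W = col(U) is P = U (U^T U)^(-1) U^T.
Compute U^T U =
  [22],
and U^T v = (13).
Solve U^T U · c = U^T v for the coefficients: c = (13/22). The projection is proj_W(v) = U c.
Check: (v - proj_W(v)) · u_1 = 0  (should be 0).
Result: proj_W(v) = (-39/22, 39/22, 13/11).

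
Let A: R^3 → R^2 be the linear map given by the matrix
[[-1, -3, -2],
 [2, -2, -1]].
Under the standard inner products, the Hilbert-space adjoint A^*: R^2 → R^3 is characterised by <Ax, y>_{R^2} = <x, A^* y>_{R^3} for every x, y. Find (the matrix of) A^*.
A^* = A^T =
[[-1, 2],
 [-3, -2],
 [-2, -1]]

For real matrices with standard dot products, the defining identity <Ax, y> = <x, A^* y> gives (Ax)^T y = x^T (A^*) y, i.e. x^T A^T y = x^T (A^*) y. Since this holds for all x, y, we must have A^* = A^T. Therefore
A^* =
[[-1, 2],
 [-3, -2],
 [-2, -1]].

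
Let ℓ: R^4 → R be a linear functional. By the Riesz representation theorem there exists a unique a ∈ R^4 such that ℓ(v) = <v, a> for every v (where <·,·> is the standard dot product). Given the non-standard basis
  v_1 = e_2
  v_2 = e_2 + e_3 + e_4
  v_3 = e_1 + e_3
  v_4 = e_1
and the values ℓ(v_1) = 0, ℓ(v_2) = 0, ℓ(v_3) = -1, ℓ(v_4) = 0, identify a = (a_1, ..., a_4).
a = (0, 0, -1, 1)

Write a = (a_1, ..., a_4) in the standard basis. For each basis vector v_i, ℓ(v_i) = <v_i, a> is a linear equation in the a_j's. Collect the n equations into a matrix system V a = ℓ, where row i of V is v_i (expressed in the standard basis). Since V is invertible (lower-triangular with 1s on the diagonal, up to permutation), solve by back-substitution:
  V =
[[0, 1, 0, 0],
 [0, 1, 1, 1],
 [1, 0, 1, 0],
 [1, 0, 0, 0]]
  V a = (0, 0, -1, 0)
Solving gives a = (0, 0, -1, 1).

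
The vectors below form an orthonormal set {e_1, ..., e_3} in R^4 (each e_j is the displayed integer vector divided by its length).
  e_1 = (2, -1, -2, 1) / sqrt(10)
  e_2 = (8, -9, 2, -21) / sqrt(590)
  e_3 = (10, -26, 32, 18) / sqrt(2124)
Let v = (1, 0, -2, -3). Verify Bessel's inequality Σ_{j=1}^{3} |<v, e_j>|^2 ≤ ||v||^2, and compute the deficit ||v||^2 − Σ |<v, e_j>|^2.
Σ |<v, e_j>|^2 = 14; ||v||^2 = 14; deficit = 0

Write each e_j = u_j / sqrt(<u_j, u_j>) where u_j is the displayed integer vector. Then <v, e_j> = <v, u_j> / sqrt(<u_j, u_j>), so |<v, e_j>|^2 = <v, u_j>^2 / <u_j, u_j>.
Coefficients: <v, e_1> = 3/sqrt(10), <v, e_2> = 67/sqrt(590), <v, e_3> = -108/sqrt(2124).
Square and sum: Σ |<v, e_j>|^2 = 14.
Compute ||v||^2 = v·v = 14.
Deficit = 14 − 14 = 0 ≥ 0, confirming Bessel's inequality. (The deficit equals ||v − Σ <v,e_j> e_j||^2, the squared distance from v to span{e_j}.)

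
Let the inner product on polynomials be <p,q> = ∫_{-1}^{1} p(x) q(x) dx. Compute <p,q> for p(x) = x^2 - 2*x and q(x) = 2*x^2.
<p,q> = 4/5

Expand the product: p(x)·q(x) = 2*x^4 - 4*x^3.
∫_{-1}^{1} of each monomial x^k gives [2/(k+1) if k even, 0 if k odd]. Integrating term-by-term (or equivalently evaluating the antiderivative F(x) = 2*x^5/5 - x^4 at the endpoints):
  F(1) − F(−1) = -3/5 − (-7/5) = 4/5.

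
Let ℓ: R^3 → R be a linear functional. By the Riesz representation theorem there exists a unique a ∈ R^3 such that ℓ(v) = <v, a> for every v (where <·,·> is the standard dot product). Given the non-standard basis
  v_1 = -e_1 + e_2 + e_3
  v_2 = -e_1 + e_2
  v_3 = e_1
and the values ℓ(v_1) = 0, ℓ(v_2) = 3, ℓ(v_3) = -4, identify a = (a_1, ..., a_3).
a = (-4, -1, -3)

Write a = (a_1, ..., a_3) in the standard basis. For each basis vector v_i, ℓ(v_i) = <v_i, a> is a linear equation in the a_j's. Collect the n equations into a matrix system V a = ℓ, where row i of V is v_i (expressed in the standard basis). Since V is invertible (lower-triangular with 1s on the diagonal, up to permutation), solve by back-substitution:
  V =
[[-1, 1, 1],
 [-1, 1, 0],
 [1, 0, 0]]
  V a = (0, 3, -4)
Solving gives a = (-4, -1, -3).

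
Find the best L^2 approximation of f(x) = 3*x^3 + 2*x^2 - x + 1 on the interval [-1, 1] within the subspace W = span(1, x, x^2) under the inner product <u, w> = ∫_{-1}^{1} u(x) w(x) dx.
g(x) = 2*x^2 + 4*x/5 + 1

The best approximation g ∈ W is the orthogonal projection of f onto W. Writing g = a_0 + a_1 x + a_2 x^2, the coefficients solve the normal equations G · a = b where
  G_{ij} = <φ_i, φ_j> and b_i = <f, φ_i>, with φ_0 = 1, φ_1 = x, φ_2 = x^2.
G =
  [2, 0, 2/3]
  [0, 2/3, 0]
  [2/3, 0, 2/5],
b = (10/3, 8/15, 22/15).
Solving gives a_0 = 1, a_1 = 4/5, a_2 = 2, so
  g(x) = 2*x^2 + 4*x/5 + 1.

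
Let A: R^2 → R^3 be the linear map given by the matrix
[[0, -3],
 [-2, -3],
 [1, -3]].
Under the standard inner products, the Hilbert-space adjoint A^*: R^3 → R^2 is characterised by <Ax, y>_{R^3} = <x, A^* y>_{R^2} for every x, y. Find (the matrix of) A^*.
A^* = A^T =
[[0, -2, 1],
 [-3, -3, -3]]

For real matrices with standard dot products, the defining identity <Ax, y> = <x, A^* y> gives (Ax)^T y = x^T (A^*) y, i.e. x^T A^T y = x^T (A^*) y. Since this holds for all x, y, we must have A^* = A^T. Therefore
A^* =
[[0, -2, 1],
 [-3, -3, -3]].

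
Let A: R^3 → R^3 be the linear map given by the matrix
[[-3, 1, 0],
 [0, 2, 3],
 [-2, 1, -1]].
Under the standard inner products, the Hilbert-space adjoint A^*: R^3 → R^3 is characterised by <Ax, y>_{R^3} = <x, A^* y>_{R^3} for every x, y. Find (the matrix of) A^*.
A^* = A^T =
[[-3, 0, -2],
 [1, 2, 1],
 [0, 3, -1]]

For real matrices with standard dot products, the defining identity <Ax, y> = <x, A^* y> gives (Ax)^T y = x^T (A^*) y, i.e. x^T A^T y = x^T (A^*) y. Since this holds for all x, y, we must have A^* = A^T. Therefore
A^* =
[[-3, 0, -2],
 [1, 2, 1],
 [0, 3, -1]].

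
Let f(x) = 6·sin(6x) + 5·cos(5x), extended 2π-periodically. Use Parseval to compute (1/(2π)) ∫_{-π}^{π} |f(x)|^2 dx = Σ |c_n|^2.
Σ |c_n|^2 = 61/2

Expand |f|^2 and use orthogonality of {sin(nx), cos(mx)} on [-π, π]:
  ∫_{-π}^{π} sin(nx)^2 dx = π, ∫ cos(mx)^2 dx = π, and cross terms integrate to 0.
So ∫_{-π}^{π} f(x)^2 dx = 6^2 · π + 5^2 · π = (36 + 25)π.
Divide by 2π: (36 + 25)/2 = 61/2.
By Parseval, this equals Σ |c_n|^2.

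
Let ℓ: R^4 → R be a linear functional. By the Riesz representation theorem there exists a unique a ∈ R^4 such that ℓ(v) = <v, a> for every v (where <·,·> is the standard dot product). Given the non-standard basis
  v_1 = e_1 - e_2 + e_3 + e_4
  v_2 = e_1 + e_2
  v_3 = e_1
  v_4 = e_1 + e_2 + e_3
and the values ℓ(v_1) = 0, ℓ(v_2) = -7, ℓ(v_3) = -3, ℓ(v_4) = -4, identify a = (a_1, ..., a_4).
a = (-3, -4, 3, -4)

Write a = (a_1, ..., a_4) in the standard basis. For each basis vector v_i, ℓ(v_i) = <v_i, a> is a linear equation in the a_j's. Collect the n equations into a matrix system V a = ℓ, where row i of V is v_i (expressed in the standard basis). Since V is invertible (lower-triangular with 1s on the diagonal, up to permutation), solve by back-substitution:
  V =
[[1, -1, 1, 1],
 [1, 1, 0, 0],
 [1, 0, 0, 0],
 [1, 1, 1, 0]]
  V a = (0, -7, -3, -4)
Solving gives a = (-3, -4, 3, -4).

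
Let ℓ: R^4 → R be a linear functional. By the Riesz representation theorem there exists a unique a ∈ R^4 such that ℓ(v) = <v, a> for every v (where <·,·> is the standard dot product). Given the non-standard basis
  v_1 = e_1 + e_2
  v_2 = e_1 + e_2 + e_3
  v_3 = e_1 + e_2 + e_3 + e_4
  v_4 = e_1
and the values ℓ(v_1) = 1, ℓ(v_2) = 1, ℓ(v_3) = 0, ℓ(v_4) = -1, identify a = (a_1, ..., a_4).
a = (-1, 2, 0, -1)

Write a = (a_1, ..., a_4) in the standard basis. For each basis vector v_i, ℓ(v_i) = <v_i, a> is a linear equation in the a_j's. Collect the n equations into a matrix system V a = ℓ, where row i of V is v_i (expressed in the standard basis). Since V is invertible (lower-triangular with 1s on the diagonal, up to permutation), solve by back-substitution:
  V =
[[1, 1, 0, 0],
 [1, 1, 1, 0],
 [1, 1, 1, 1],
 [1, 0, 0, 0]]
  V a = (1, 1, 0, -1)
Solving gives a = (-1, 2, 0, -1).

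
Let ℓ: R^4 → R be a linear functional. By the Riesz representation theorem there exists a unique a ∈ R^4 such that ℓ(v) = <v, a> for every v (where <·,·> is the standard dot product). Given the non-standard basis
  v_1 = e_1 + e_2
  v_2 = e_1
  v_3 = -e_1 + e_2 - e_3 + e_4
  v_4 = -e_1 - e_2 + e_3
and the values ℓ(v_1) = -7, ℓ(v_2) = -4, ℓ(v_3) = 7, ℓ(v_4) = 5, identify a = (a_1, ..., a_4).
a = (-4, -3, -2, 4)

Write a = (a_1, ..., a_4) in the standard basis. For each basis vector v_i, ℓ(v_i) = <v_i, a> is a linear equation in the a_j's. Collect the n equations into a matrix system V a = ℓ, where row i of V is v_i (expressed in the standard basis). Since V is invertible (lower-triangular with 1s on the diagonal, up to permutation), solve by back-substitution:
  V =
[[1, 1, 0, 0],
 [1, 0, 0, 0],
 [-1, 1, -1, 1],
 [-1, -1, 1, 0]]
  V a = (-7, -4, 7, 5)
Solving gives a = (-4, -3, -2, 4).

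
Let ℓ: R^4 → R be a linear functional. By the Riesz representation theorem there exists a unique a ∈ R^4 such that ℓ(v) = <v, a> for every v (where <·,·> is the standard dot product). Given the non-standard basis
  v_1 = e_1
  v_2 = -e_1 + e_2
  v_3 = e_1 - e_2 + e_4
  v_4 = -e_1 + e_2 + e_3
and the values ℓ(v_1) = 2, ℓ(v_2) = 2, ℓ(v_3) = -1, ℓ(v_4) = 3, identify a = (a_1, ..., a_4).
a = (2, 4, 1, 1)

Write a = (a_1, ..., a_4) in the standard basis. For each basis vector v_i, ℓ(v_i) = <v_i, a> is a linear equation in the a_j's. Collect the n equations into a matrix system V a = ℓ, where row i of V is v_i (expressed in the standard basis). Since V is invertible (lower-triangular with 1s on the diagonal, up to permutation), solve by back-substitution:
  V =
[[1, 0, 0, 0],
 [-1, 1, 0, 0],
 [1, -1, 0, 1],
 [-1, 1, 1, 0]]
  V a = (2, 2, -1, 3)
Solving gives a = (2, 4, 1, 1).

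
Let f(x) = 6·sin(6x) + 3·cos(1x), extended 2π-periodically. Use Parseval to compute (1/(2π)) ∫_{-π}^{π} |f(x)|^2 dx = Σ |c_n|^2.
Σ |c_n|^2 = 45/2

Expand |f|^2 and use orthogonality of {sin(nx), cos(mx)} on [-π, π]:
  ∫_{-π}^{π} sin(nx)^2 dx = π, ∫ cos(mx)^2 dx = π, and cross terms integrate to 0.
So ∫_{-π}^{π} f(x)^2 dx = 6^2 · π + 3^2 · π = (36 + 9)π.
Divide by 2π: (36 + 9)/2 = 45/2.
By Parseval, this equals Σ |c_n|^2.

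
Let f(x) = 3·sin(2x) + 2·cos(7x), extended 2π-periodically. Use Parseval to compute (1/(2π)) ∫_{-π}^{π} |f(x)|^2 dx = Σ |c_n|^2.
Σ |c_n|^2 = 13/2

Expand |f|^2 and use orthogonality of {sin(nx), cos(mx)} on [-π, π]:
  ∫_{-π}^{π} sin(nx)^2 dx = π, ∫ cos(mx)^2 dx = π, and cross terms integrate to 0.
So ∫_{-π}^{π} f(x)^2 dx = 3^2 · π + 2^2 · π = (9 + 4)π.
Divide by 2π: (9 + 4)/2 = 13/2.
By Parseval, this equals Σ |c_n|^2.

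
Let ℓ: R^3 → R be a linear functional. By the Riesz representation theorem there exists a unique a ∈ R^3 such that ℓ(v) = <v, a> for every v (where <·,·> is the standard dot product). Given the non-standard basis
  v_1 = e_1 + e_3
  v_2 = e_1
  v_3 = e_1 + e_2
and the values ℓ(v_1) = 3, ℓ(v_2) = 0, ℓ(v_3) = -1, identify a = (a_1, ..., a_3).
a = (0, -1, 3)

Write a = (a_1, ..., a_3) in the standard basis. For each basis vector v_i, ℓ(v_i) = <v_i, a> is a linear equation in the a_j's. Collect the n equations into a matrix system V a = ℓ, where row i of V is v_i (expressed in the standard basis). Since V is invertible (lower-triangular with 1s on the diagonal, up to permutation), solve by back-substitution:
  V =
[[1, 0, 1],
 [1, 0, 0],
 [1, 1, 0]]
  V a = (3, 0, -1)
Solving gives a = (0, -1, 3).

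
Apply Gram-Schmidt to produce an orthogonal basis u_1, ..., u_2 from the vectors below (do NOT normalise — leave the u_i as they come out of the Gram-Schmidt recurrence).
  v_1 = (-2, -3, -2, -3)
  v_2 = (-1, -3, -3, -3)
Orthogonal basis:
  u_1 = (-2, -3, -2, -3)
  u_2 = (1, 0, -1, 0)

Apply the Gram-Schmidt recurrence
  u_1 = v_1
  u_i = v_i − Σ_{j<i} ((v_i · u_j) / (u_j · u_j)) · u_j.

Step by step this gives:
  u_1 = (-2, -3, -2, -3)
  u_2 = (1, 0, -1, 0)

Orthogonality check:
  u_2 · u_1 = 0 (should be 0)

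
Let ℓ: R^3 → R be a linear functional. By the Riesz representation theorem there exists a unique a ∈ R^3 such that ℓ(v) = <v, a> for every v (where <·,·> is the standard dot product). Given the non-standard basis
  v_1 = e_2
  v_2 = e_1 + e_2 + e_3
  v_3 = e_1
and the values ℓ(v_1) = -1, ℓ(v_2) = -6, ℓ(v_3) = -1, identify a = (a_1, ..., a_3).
a = (-1, -1, -4)

Write a = (a_1, ..., a_3) in the standard basis. For each basis vector v_i, ℓ(v_i) = <v_i, a> is a linear equation in the a_j's. Collect the n equations into a matrix system V a = ℓ, where row i of V is v_i (expressed in the standard basis). Since V is invertible (lower-triangular with 1s on the diagonal, up to permutation), solve by back-substitution:
  V =
[[0, 1, 0],
 [1, 1, 1],
 [1, 0, 0]]
  V a = (-1, -6, -1)
Solving gives a = (-1, -1, -4).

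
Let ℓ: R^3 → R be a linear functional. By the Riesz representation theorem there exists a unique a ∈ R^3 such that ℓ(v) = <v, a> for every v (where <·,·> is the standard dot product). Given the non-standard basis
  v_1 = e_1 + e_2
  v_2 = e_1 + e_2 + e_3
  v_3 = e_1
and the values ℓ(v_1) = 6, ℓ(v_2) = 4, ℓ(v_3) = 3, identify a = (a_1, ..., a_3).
a = (3, 3, -2)

Write a = (a_1, ..., a_3) in the standard basis. For each basis vector v_i, ℓ(v_i) = <v_i, a> is a linear equation in the a_j's. Collect the n equations into a matrix system V a = ℓ, where row i of V is v_i (expressed in the standard basis). Since V is invertible (lower-triangular with 1s on the diagonal, up to permutation), solve by back-substitution:
  V =
[[1, 1, 0],
 [1, 1, 1],
 [1, 0, 0]]
  V a = (6, 4, 3)
Solving gives a = (3, 3, -2).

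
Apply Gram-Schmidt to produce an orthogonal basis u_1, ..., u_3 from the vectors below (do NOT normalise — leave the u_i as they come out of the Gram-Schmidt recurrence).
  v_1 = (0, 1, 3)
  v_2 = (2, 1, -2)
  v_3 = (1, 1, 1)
Orthogonal basis:
  u_1 = (0, 1, 3)
  u_2 = (2, 3/2, -1/2)
  u_3 = (1/13, -6/65, 2/65)

Apply the Gram-Schmidt recurrence
  u_1 = v_1
  u_i = v_i − Σ_{j<i} ((v_i · u_j) / (u_j · u_j)) · u_j.

Step by step this gives:
  u_1 = (0, 1, 3)
  u_2 = (2, 3/2, -1/2)
  u_3 = (1/13, -6/65, 2/65)

Orthogonality check:
  u_2 · u_1 = 0 (should be 0)
  u_3 · u_1 = 0 (should be 0)
  u_3 · u_2 = 0 (should be 0)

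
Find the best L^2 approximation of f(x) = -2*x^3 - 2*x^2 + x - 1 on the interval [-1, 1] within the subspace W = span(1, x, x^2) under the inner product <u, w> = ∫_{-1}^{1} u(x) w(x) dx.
g(x) = -2*x^2 - x/5 - 1

The best approximation g ∈ W is the orthogonal projection of f onto W. Writing g = a_0 + a_1 x + a_2 x^2, the coefficients solve the normal equations G · a = b where
  G_{ij} = <φ_i, φ_j> and b_i = <f, φ_i>, with φ_0 = 1, φ_1 = x, φ_2 = x^2.
G =
  [2, 0, 2/3]
  [0, 2/3, 0]
  [2/3, 0, 2/5],
b = (-10/3, -2/15, -22/15).
Solving gives a_0 = -1, a_1 = -1/5, a_2 = -2, so
  g(x) = -2*x^2 - x/5 - 1.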